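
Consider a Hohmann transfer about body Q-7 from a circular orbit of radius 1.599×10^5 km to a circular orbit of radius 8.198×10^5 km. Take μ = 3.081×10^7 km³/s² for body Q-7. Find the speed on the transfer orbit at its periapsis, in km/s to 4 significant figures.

The Hohmann ellipse has a_t = (r₁ + r₂)/2 = 4.8985×10^5 km.
At periapsis, r = 1.599×10^5 km.
Applying v² = μ(2/r − 1/a_t): v = 17.96 km/s.

v = 17.96 km/s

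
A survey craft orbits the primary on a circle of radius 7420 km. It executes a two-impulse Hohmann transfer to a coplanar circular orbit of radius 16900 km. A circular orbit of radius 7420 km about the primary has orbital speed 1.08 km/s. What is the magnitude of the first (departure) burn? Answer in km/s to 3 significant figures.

From the circular-orbit relation v² = μ/r at r = 7420 km: μ = v²r = (1.08)² × 7420 = 8654.69 km³/s².
The Hohmann ellipse has a_t = (r₁ + r₂)/2 = 12160 km.
On the circular orbit at r = 7420 km, v_c = √(μ/r) = 1.0800 km/s.
Vis-viva on the transfer ellipse at r = 7420 km gives v_t = √[μ(2/r − 1/a_t)] = 1.2732 km/s.
Δv₁ = |v_t − v_c| = |1.2732 − 1.0800| = 0.1932 km/s.

Δv₁ = 0.193 km/s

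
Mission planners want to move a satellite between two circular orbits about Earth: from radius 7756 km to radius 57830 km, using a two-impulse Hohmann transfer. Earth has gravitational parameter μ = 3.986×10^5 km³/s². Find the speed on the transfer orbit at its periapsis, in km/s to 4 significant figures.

v = 9.520 km/s

Transfer-ellipse semi-major axis a_t = (r₁ + r₂)/2 = (7756 + 57830)/2 = 32793 km.
At periapsis, r = 7756 km.
Applying v² = μ(2/r − 1/a_t): v = 9.520 km/s.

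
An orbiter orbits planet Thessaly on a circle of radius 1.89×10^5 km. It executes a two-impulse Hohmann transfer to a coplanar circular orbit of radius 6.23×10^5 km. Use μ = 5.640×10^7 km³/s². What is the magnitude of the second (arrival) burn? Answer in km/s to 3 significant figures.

Transfer-ellipse semi-major axis a_t = (r₁ + r₂)/2 = (1.890×10^5 + 6.230×10^5)/2 = 4.060×10^5 km.
Circular speed at r = 6.230×10^5 km: v_c = √(μ/r) = 9.515 km/s.
Vis-viva on the transfer ellipse at r = 6.230×10^5 km gives v_t = √[μ(2/r − 1/a_t)] = 6.492 km/s.
Δv₂ = |v_t − v_c| = |6.492 − 9.515| = 3.023 km/s.

Δv₂ = 3.02 km/s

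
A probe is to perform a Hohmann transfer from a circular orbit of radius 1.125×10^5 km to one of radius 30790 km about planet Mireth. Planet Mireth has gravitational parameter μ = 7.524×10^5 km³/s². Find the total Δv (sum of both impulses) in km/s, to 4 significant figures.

Δv = 2.142 km/s

Semi-major axis of the transfer orbit: a_t = (1.125×10^5 + 30790)/2 = 71645 km.
At r₁ the circular-orbit speed is v₁ = √(μ/r₁) = 2.58612 km/s.
Transfer-orbit speed at r₁ (vis-viva equation): v_a = √[μ(2/r₁ − 1/a_t)] = 1.69535 km/s.
First burn Δv₁ = |v_a − v₁| = 0.8908 km/s.
At r₂, v₂ = √(μ/r₂) = 4.943 km/s.
Transfer-orbit speed at r₂: v_p = √[μ(2/r₂ − 1/a_t)] = 6.194 km/s.
Second burn Δv₂ = |v₂ − v_p| = 1.251 km/s.
Δv = Δv₁ + Δv₂ = 0.8908 + 1.251 = 2.142 km/s.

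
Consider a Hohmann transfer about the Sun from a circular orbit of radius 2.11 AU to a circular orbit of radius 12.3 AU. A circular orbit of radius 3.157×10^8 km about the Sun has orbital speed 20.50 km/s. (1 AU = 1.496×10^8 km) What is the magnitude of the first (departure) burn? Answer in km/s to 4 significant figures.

From the circular-orbit relation v² = μ/r at r = 3.157×10^8 km: μ = v²r = (20.50)² × 3.157×10^8 = 1.32673×10^11 km³/s².
In km: r₁ = 2.11 × 1.496×10^8 = 3.15656×10^8 km; r₂ = 12.3 × 1.496×10^8 = 1.84008×10^9 km.
Transfer-ellipse semi-major axis a_t = (r₁ + r₂)/2 = (3.15656×10^8 + 1.84008×10^9)/2 = 1.077868×10^9 km.
Circular speed at r = 3.15656×10^8 km: v_c = √(μ/r) = 20.5014 km/s.
Transfer-orbit speed at the same r (vis-viva, a = a_t): v_t = √[μ(2/r − 1/a_t)] = 26.7867 km/s.
Δv₁ = |v_t − v_c| = |26.7867 − 20.5014| = 6.285 km/s.

Δv₁ = 6.285 km/s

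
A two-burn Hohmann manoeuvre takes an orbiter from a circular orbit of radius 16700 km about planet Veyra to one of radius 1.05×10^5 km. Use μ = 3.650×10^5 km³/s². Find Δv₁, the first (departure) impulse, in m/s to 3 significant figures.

Δv₁ = 1470 m/s

Semi-major axis of the transfer orbit: a_t = (16700 + 1.050×10^5)/2 = 60850 km.
Circular speed at r = 16700 km: v_c = √(μ/r) = 4.675 km/s.
Vis-viva on the transfer ellipse at r = 16700 km gives v_t = √[μ(2/r − 1/a_t)] = 6.141 km/s.
Δv₁ = |v_t − v_c| = |6.141 − 4.675| = 1.466 km/s.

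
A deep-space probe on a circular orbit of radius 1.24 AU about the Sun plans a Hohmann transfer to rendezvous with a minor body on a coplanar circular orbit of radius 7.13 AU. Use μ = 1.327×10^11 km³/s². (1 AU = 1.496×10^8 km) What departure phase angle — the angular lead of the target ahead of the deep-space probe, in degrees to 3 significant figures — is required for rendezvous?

In km: r₁ = 1.24 × 1.496×10^8 = 1.85504×10^8 km; r₂ = 7.13 × 1.496×10^8 = 1.066648×10^9 km.
The Hohmann ellipse has a_t = (r₁ + r₂)/2 = 6.26076×10^8 km.
The half-period of the transfer ellipse is t = π√(a_t³/μ) = 1.3510×10^8 s.
Target angular speed ω₂ = √(μ/r₂³) = 1.0457×10^-8 rad/s.
Angle swept by the target during transfer: ω₂·t = 1.4127 rad = 80.94°.
Arrival is 180° from departure on the ellipse, so φ = 180° − 80.94° = 99.1°.

φ = 99.1°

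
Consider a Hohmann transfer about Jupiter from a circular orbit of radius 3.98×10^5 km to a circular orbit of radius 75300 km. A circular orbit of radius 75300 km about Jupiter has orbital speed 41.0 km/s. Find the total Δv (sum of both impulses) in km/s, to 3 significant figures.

From the circular-orbit relation v² = μ/r at r = 75300 km: μ = v²r = (41.0)² × 75300 = 1.26579×10^8 km³/s².
Transfer-ellipse semi-major axis a_t = (r₁ + r₂)/2 = (3.980×10^5 + 75300)/2 = 2.3665×10^5 km.
At r₁ the circular-orbit speed is v₁ = √(μ/r₁) = 17.834 km/s.
Transfer-orbit speed at r₁ (vis-viva): v_a = √[μ(2/r₁ − 1/a_t)] = 10.060 km/s.
First burn Δv₁ = |v_a − v₁| = 7.774 km/s.
Circular speed at r₂: v₂ = √(μ/r₂) = 41.00 km/s.
Transfer-orbit speed at r₂: v_p = √[μ(2/r₂ − 1/a_t)] = 53.17 km/s.
Second burn Δv₂ = |v₂ − v_p| = 12.17 km/s.
Δv = Δv₁ + Δv₂ = 7.774 + 12.17 = 19.94 km/s.

Δv = 19.9 km/s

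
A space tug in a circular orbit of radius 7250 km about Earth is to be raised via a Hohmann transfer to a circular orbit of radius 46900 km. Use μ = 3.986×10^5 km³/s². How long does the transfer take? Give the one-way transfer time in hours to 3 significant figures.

t = 6.16 hours

Transfer-ellipse semi-major axis a_t = (r₁ + r₂)/2 = (7250 + 46900)/2 = 27075 km.
Half the transfer-orbit period gives t = π√(a_t³/μ) = 22170 s.
Converting: 22170 s ÷ 3600 s/hour = 6.16 hours.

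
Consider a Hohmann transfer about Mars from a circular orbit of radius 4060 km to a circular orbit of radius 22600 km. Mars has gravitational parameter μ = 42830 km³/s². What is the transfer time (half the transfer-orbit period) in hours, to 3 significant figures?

Transfer-ellipse semi-major axis a_t = (r₁ + r₂)/2 = (4060 + 22600)/2 = 13330 km.
Half the transfer-orbit period gives t = π√(a_t³/μ) = 23360 s.
Converting: 23360 s ÷ 3600 s/hour = 6.49 hours.

t = 6.49 hours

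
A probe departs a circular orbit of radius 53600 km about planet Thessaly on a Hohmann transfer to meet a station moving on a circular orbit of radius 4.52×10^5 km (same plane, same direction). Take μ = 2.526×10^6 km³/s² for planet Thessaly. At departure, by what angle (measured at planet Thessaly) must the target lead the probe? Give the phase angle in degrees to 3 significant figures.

φ = 105°

Semi-major axis of the transfer orbit: a_t = (53600 + 4.520×10^5)/2 = 2.528×10^5 km.
Transfer time t = π√(a_t³/μ) = 2.512×10^5 s.
The target's mean motion on its circular orbit is ω₂ = √(μ/r₂³) = 5.230×10^-6 rad/s.
Angle swept by the target during transfer: ω₂·t = 1.314 rad = 75.29°.
The probe traverses 180° on the transfer ellipse, so the target must lead by 180° − 75.29° = 105°.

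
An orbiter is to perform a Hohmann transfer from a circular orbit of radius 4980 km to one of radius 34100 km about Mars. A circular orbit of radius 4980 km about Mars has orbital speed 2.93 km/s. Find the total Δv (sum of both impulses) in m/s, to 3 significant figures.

Δv = 1500 m/s

From the circular-orbit relation v² = μ/r at r = 4980 km: μ = v²r = (2.93)² × 4980 = 42752.8 km³/s².
The Hohmann ellipse has a_t = (r₁ + r₂)/2 = 19540 km.
Circular speed at r₁: v₁ = √(μ/r₁) = √(42752.8/4980) = 2.9300 km/s.
Transfer-orbit speed at r₁ (vis-viva): v_p = √[μ(2/r₁ − 1/a_t)] = 3.8706 km/s.
First burn Δv₁ = |v_p − v₁| = 0.9406 km/s.
Circular speed at r₂: v₂ = √(μ/r₂) = 1.1197 km/s.
Transfer-orbit speed at r₂: v_a = √[μ(2/r₂ − 1/a_t)] = 0.56527 km/s.
Second burn Δv₂ = |v₂ − v_a| = 0.5544 km/s.
Total Δv = Δv₁ + Δv₂ = 1.495 km/s.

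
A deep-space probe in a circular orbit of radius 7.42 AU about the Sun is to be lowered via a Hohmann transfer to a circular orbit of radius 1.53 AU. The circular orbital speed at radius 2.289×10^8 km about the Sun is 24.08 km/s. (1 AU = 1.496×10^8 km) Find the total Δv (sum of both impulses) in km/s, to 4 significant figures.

From the circular-orbit relation v² = μ/r at r = 2.289×10^8 km: μ = v²r = (24.08)² × 2.289×10^8 = 1.32727×10^11 km³/s².
In km: r₁ = 7.42 × 1.496×10^8 = 1.110032×10^9 km; r₂ = 1.53 × 1.496×10^8 = 2.28888×10^8 km.
The Hohmann ellipse has a_t = (r₁ + r₂)/2 = 6.6946×10^8 km.
At r₁ the circular-orbit speed is v₁ = √(μ/r₁) = 10.935 km/s.
On the transfer ellipse at r₁, v² = μ(2/r − 1/a) gives v_a = √[μ(2/r₁ − 1/a_t)] = 6.3938 km/s.
First burn Δv₁ = |v_a − v₁| = 4.541 km/s.
At r₂, v₂ = √(μ/r₂) = 24.081 km/s.
Transfer-orbit speed at r₂: v_p = √[μ(2/r₂ − 1/a_t)] = 31.008 km/s.
Second burn Δv₂ = |v₂ − v_p| = 6.927 km/s.
Total Δv = Δv₁ + Δv₂ = 11.47 km/s.

Δv = 11.47 km/s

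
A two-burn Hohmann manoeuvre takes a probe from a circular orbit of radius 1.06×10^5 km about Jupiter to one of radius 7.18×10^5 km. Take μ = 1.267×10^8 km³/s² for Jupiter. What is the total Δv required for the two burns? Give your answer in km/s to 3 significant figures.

Transfer-ellipse semi-major axis a_t = (r₁ + r₂)/2 = (1.060×10^5 + 7.180×10^5)/2 = 4.120×10^5 km.
Circular speed at r₁: v₁ = √(μ/r₁) = √(1.267×10^8/1.060×10^5) = 34.573 km/s.
On the transfer ellipse at r₁, vis-viva gives v_p = √[μ(2/r₁ − 1/a_t)] = 45.640 km/s.
First burn Δv₁ = |v_p − v₁| = 11.067 km/s.
At r₂, v₂ = √(μ/r₂) = 13.2839 km/s.
Transfer-orbit speed at r₂: v_a = √[μ(2/r₂ − 1/a_t)] = 6.73799 km/s.
Second burn Δv₂ = |v₂ − v_a| = 6.5459 km/s.
Δv = Δv₁ + Δv₂ = 11.067 + 6.5459 = 17.61 km/s.

Δv = 17.6 km/s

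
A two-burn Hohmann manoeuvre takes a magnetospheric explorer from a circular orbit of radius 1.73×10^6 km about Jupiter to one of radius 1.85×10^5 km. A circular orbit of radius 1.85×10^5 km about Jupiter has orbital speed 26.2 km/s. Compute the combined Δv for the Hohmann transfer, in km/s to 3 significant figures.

From the circular-orbit relation v² = μ/r at r = 1.85×10^5 km: μ = v²r = (26.2)² × 1.85×10^5 = 1.26991×10^8 km³/s².
Semi-major axis of the transfer orbit: a_t = (1.730×10^6 + 1.850×10^5)/2 = 9.575×10^5 km.
At r₁ the circular-orbit speed is v₁ = √(μ/r₁) = 8.568 km/s.
On the transfer ellipse at r₁, vis-viva equation gives v_a = √[μ(2/r₁ − 1/a_t)] = 3.766 km/s.
First burn Δv₁ = |v_a − v₁| = 4.802 km/s.
Circular speed at r₂: v₂ = √(μ/r₂) = 26.200 km/s.
Transfer-orbit speed at r₂: v_p = √[μ(2/r₂ − 1/a_t)] = 35.217 km/s.
Second burn Δv₂ = |v₂ − v_p| = 9.017 km/s.
Δv = Δv₁ + Δv₂ = 4.802 + 9.017 = 13.82 km/s.

Δv = 13.8 km/s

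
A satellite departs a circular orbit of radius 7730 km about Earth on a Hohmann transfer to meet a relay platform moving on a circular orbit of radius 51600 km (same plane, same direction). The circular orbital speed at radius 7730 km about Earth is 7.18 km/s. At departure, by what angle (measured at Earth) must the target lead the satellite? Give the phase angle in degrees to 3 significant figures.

φ = 102°

From the circular-orbit relation v² = μ/r at r = 7730 km: μ = v²r = (7.18)² × 7730 = 3.98500×10^5 km³/s².
The Hohmann ellipse has a_t = (r₁ + r₂)/2 = 29665 km.
Transfer time t = π√(a_t³/μ) = 25427 s.
The target's mean motion on its circular orbit is ω₂ = √(μ/r₂³) = 5.3857×10^-5 rad/s.
Angle swept by the target during transfer: ω₂·t = 1.3694 rad = 78.46°.
The satellite traverses 180° on the transfer ellipse, so the target must lead by 180° − 78.46° = 102°.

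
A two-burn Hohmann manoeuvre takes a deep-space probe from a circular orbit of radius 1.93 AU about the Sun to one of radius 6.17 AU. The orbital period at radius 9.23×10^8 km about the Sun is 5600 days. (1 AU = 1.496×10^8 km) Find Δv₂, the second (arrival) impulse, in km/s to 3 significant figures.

Δv₂ = 3.71 km/s

From Kepler's third law T² = 4π²r³/μ at r = 9.23×10^8 km, T = 5600 days = 5600 × 86400 s = 4.8384×10^8 s: μ = 4π²r³/T² = 1.32605×10^11 km³/s².
In km: r₁ = 1.93 × 1.496×10^8 = 2.88728×10^8 km; r₂ = 6.17 × 1.496×10^8 = 9.23032×10^8 km.
Transfer-ellipse semi-major axis a_t = (r₁ + r₂)/2 = (2.88728×10^8 + 9.23032×10^8)/2 = 6.0588×10^8 km.
Circular speed at r = 9.23032×10^8 km: v_c = √(μ/r) = 11.986 km/s.
Transfer-orbit speed at the same r (vis-viva, a = a_t): v_t = √[μ(2/r − 1/a_t)] = 8.2742 km/s.
Δv₂ = |v_t − v_c| = |8.2742 − 11.986| = 3.712 km/s.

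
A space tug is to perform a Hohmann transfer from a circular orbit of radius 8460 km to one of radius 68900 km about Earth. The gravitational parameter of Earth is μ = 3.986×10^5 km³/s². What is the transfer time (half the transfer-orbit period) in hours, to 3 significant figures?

The Hohmann ellipse has a_t = (r₁ + r₂)/2 = 38680 km.
Transfer time t = π√(a_t³/μ) = π√((38680)³ / 3.986×10^5) = 37850 s.
Converting: 37850 s ÷ 3600 s/hour = 10.5 hours.

t = 10.5 hours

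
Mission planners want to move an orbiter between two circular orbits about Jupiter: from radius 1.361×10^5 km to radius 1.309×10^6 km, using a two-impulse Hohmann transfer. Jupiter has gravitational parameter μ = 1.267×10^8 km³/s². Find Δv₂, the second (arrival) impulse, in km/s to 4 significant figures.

Δv₂ = 5.568 km/s

The Hohmann ellipse has a_t = (r₁ + r₂)/2 = 7.2255×10^5 km.
On the circular orbit at r = 1.309×10^6 km, v_c = √(μ/r) = 9.838 km/s.
Transfer-orbit speed at the same r (vis-viva, a = a_t): v_t = √[μ(2/r − 1/a_t)] = 4.270 km/s.
Δv₂ = |v_t − v_c| = |4.270 − 9.838| = 5.568 km/s.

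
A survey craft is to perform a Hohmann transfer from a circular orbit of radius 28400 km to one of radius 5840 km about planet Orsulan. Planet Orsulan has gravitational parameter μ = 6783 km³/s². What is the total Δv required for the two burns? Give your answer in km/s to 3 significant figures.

The Hohmann ellipse has a_t = (r₁ + r₂)/2 = 17120 km.
At r₁ the circular-orbit speed is v₁ = √(μ/r₁) = 0.48871 km/s.
On the transfer ellipse at r₁, v² = μ(2/r − 1/a) gives v_a = √[μ(2/r₁ − 1/a_t)] = 0.28543 km/s.
First burn Δv₁ = |v_a − v₁| = 0.20328 km/s.
Circular speed at r₂: v₂ = √(μ/r₂) = 1.07772 km/s.
Transfer-orbit speed at r₂: v_p = √[μ(2/r₂ − 1/a_t)] = 1.38807 km/s.
Second burn Δv₂ = |v₂ − v_p| = 0.31035 km/s.
Δv = Δv₁ + Δv₂ = 0.20328 + 0.31035 = 0.5136 km/s.

Δv = 0.514 km/s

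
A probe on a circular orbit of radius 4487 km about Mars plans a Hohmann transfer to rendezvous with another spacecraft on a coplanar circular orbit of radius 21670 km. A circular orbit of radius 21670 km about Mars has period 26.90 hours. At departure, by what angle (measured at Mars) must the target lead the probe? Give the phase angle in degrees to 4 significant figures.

From Kepler's third law T² = 4π²r³/μ at r = 21670 km, T = 26.90 hours = 26.90 × 3600 s = 96840 s: μ = 4π²r³/T² = 42837.8 km³/s².
Semi-major axis of the transfer orbit: a_t = (4487 + 21670)/2 = 13078.5 km.
The half-period of the transfer ellipse is t = π√(a_t³/μ) = 22700 s.
Target angular speed ω₂ = √(μ/r₂³) = 6.488×10^-5 rad/s.
Angle swept by the target during transfer: ω₂·t = 1.473 rad = 84.40°.
The probe traverses 180° on the transfer ellipse, so the target must lead by 180° − 84.40° = 95.60°.

φ = 95.60°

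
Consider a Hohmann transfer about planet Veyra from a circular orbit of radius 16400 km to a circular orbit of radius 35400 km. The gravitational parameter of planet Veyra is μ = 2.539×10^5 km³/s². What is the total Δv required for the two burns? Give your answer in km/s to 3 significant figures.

Δv = 1.21 km/s

Transfer-ellipse semi-major axis a_t = (r₁ + r₂)/2 = (16400 + 35400)/2 = 25900 km.
At r₁ the circular-orbit speed is v₁ = √(μ/r₁) = 3.93468 km/s.
Transfer-orbit speed at r₁ (vis-viva): v_p = √[μ(2/r₁ − 1/a_t)] = 4.60004 km/s.
First burn Δv₁ = |v_p − v₁| = 0.6654 km/s.
Circular speed at r₂: v₂ = √(μ/r₂) = 2.678 km/s.
Transfer-orbit speed at r₂: v_a = √[μ(2/r₂ − 1/a_t)] = 2.131 km/s.
Second burn Δv₂ = |v₂ − v_a| = 0.5470 km/s.
Total Δv = Δv₁ + Δv₂ = 1.212 km/s.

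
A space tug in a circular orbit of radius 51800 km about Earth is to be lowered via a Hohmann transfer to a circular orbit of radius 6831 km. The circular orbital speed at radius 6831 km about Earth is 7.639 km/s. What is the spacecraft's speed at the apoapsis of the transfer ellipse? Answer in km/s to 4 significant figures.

From the circular-orbit relation v² = μ/r at r = 6831 km: μ = v²r = (7.639)² × 6831 = 3.98618×10^5 km³/s².
The Hohmann ellipse has a_t = (r₁ + r₂)/2 = 29315.5 km.
The apoapsis of the transfer ellipse is at r = 51800 km.
Applying v² = μ(2/r − 1/a_t): v = 1.339 km/s.

v = 1.339 km/s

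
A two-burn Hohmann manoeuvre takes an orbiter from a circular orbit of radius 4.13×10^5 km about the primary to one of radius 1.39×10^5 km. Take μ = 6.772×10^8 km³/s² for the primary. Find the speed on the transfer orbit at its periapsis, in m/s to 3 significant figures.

v = 85400 m/s

Transfer-ellipse semi-major axis a_t = (r₁ + r₂)/2 = (4.130×10^5 + 1.390×10^5)/2 = 2.760×10^5 km.
The periapsis of the transfer ellipse is at r = 1.390×10^5 km.
Vis-viva: v = √[μ(2/r − 1/a_t)] = √[6.772×10^8 × (2/1.390×10^5 − 1/2.760×10^5)] = 85.38 km/s.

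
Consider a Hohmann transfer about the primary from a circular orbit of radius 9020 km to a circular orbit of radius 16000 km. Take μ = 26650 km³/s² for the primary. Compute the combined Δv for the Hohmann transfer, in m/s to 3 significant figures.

Transfer-ellipse semi-major axis a_t = (r₁ + r₂)/2 = (9020 + 16000)/2 = 12510 km.
Circular speed at r₁: v₁ = √(μ/r₁) = √(26650/9020) = 1.719 km/s.
On the transfer ellipse at r₁, vis-viva equation gives v_p = √[μ(2/r₁ − 1/a_t)] = 1.944 km/s.
First burn Δv₁ = |v_p − v₁| = 0.2250 km/s.
Circular speed at r₂: v₂ = √(μ/r₂) = 1.2906 km/s.
Transfer-orbit speed at r₂: v_a = √[μ(2/r₂ − 1/a_t)] = 1.0959 km/s.
Second burn Δv₂ = |v₂ − v_a| = 0.1947 km/s.
Total Δv = Δv₁ + Δv₂ = 0.4197 km/s.

Δv = 420 m/s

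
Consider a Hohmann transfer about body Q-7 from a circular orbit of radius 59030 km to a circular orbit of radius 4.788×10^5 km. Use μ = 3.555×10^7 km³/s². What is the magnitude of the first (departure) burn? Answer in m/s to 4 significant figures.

The Hohmann ellipse has a_t = (r₁ + r₂)/2 = 2.68915×10^5 km.
Circular speed at r = 59030 km: v_c = √(μ/r) = 24.541 km/s.
Vis-viva on the transfer ellipse at r = 59030 km gives v_t = √[μ(2/r − 1/a_t)] = 32.746 km/s.
Δv₁ = |v_t − v_c| = |32.746 − 24.541| = 8.205 km/s.

Δv₁ = 8205 m/s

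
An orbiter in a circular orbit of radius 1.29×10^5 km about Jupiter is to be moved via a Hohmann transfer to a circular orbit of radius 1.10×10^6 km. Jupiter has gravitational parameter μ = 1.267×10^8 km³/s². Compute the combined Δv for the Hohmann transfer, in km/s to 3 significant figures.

Semi-major axis of the transfer orbit: a_t = (1.290×10^5 + 1.100×10^6)/2 = 6.145×10^5 km.
At r₁ the circular-orbit speed is v₁ = √(μ/r₁) = 31.3396 km/s.
On the transfer ellipse at r₁, vis-viva gives v_p = √[μ(2/r₁ − 1/a_t)] = 41.9304 km/s.
First burn Δv₁ = |v_p − v₁| = 10.591 km/s.
Circular speed at r₂: v₂ = √(μ/r₂) = 10.7323 km/s.
Transfer-orbit speed at r₂: v_a = √[μ(2/r₂ − 1/a_t)] = 4.91729 km/s.
Second burn Δv₂ = |v₂ − v_a| = 5.8150 km/s.
Δv = Δv₁ + Δv₂ = 10.591 + 5.8150 = 16.41 km/s.

Δv = 16.4 km/s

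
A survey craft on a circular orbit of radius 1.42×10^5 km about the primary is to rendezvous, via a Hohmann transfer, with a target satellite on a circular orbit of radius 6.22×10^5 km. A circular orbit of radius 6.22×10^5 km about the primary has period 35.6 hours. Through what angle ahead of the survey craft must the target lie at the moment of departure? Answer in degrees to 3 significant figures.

From Kepler's third law T² = 4π²r³/μ at r = 6.22×10^5 km, T = 35.6 hours = 35.6 × 3600 s = 1.2816×10^5 s: μ = 4π²r³/T² = 5.78397×10^8 km³/s².
Semi-major axis of the transfer orbit: a_t = (1.420×10^5 + 6.220×10^5)/2 = 3.820×10^5 km.
Transfer time t = π√(a_t³/μ) = 30840 s.
The target's mean motion on its circular orbit is ω₂ = √(μ/r₂³) = 4.903×10^-5 rad/s.
Angle swept by the target during transfer: ω₂·t = 1.512 rad = 86.63°.
The survey craft traverses 180° on the transfer ellipse, so the target must lead by 180° − 86.63° = 93.4°.

φ = 93.4°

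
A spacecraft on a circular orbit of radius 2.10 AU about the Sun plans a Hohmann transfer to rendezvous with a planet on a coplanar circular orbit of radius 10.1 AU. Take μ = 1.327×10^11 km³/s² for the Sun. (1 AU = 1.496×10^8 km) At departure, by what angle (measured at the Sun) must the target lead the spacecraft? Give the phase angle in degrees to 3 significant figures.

In km: r₁ = 2.10 × 1.496×10^8 = 3.1416×10^8 km; r₂ = 10.1 × 1.496×10^8 = 1.51096×10^9 km.
The Hohmann ellipse has a_t = (r₁ + r₂)/2 = 9.1256×10^8 km.
The half-period of the transfer ellipse is t = π√(a_t³/μ) = 2.37742×10^8 s.
Target angular speed ω₂ = √(μ/r₂³) = 6.20235×10^-9 rad/s.
Angle swept by the target during transfer: ω₂·t = 1.4746 rad = 84.49°.
The spacecraft traverses 180° on the transfer ellipse, so the target must lead by 180° − 84.49° = 95.5°.

φ = 95.5°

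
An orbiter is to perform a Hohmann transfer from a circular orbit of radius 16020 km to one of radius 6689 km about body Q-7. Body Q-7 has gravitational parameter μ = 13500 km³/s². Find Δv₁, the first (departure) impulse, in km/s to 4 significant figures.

Δv₁ = 0.2134 km/s

Semi-major axis of the transfer orbit: a_t = (16020 + 6689)/2 = 11354.5 km.
On the circular orbit at r = 16020 km, v_c = √(μ/r) = 0.9180 km/s.
Transfer-orbit speed at the same r (vis-viva, a = a_t): v_t = √[μ(2/r − 1/a_t)] = 0.7046 km/s.
Δv₁ = |v_t − v_c| = |0.7046 − 0.9180| = 0.2134 km/s.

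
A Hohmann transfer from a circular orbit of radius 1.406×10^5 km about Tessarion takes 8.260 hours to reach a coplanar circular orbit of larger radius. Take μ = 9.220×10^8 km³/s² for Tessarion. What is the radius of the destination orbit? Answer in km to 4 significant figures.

r₂ = 7.304×10^5 km

Transfer time t = 8.260 hours = 29736 s, and t = π√(a_t³/μ).
So a_t = (μ t²/π²)^(1/3) = (9.220×10^8 × (29736)² / π²)^(1/3) = 4.3551×10^5 km.
Since a_t = (r₁ + r₂)/2, r₂ = 2a_t − r₁ = 2×4.3551×10^5 − 1.406×10^5 = 7.3042×10^5 km.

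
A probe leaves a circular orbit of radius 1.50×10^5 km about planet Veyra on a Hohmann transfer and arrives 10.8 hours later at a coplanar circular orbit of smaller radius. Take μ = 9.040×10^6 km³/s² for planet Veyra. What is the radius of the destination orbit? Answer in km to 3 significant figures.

r₂ = 72900 km

Transfer time t = 10.8 hours = 38880 s, and t = π√(a_t³/μ).
So a_t = (μ t²/π²)^(1/3) = (9.040×10^6 × (38880)² / π²)^(1/3) = 1.1146×10^5 km.
Since a_t = (r₁ + r₂)/2, r₂ = 2a_t − r₁ = 2×1.1146×10^5 − 1.500×10^5 = 72920 km.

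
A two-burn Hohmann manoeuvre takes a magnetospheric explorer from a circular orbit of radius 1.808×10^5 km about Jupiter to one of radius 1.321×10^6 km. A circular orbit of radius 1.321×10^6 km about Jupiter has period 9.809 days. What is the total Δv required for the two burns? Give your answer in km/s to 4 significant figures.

From Kepler's third law T² = 4π²r³/μ at r = 1.321×10^6 km, T = 9.809 days = 9.809 × 86400 s = 8.474976×10^5 s: μ = 4π²r³/T² = 1.26704×10^8 km³/s².
Transfer-ellipse semi-major axis a_t = (r₁ + r₂)/2 = (1.808×10^5 + 1.321×10^6)/2 = 7.509×10^5 km.
At r₁ the circular-orbit speed is v₁ = √(μ/r₁) = 26.47 km/s.
Transfer-orbit speed at r₁ (v² = μ(2/r − 1/a)): v_p = √[μ(2/r₁ − 1/a_t)] = 35.11 km/s.
First burn Δv₁ = |v_p − v₁| = 8.640 km/s.
Circular speed at r₂: v₂ = √(μ/r₂) = 9.794 km/s.
Transfer-orbit speed at r₂: v_a = √[μ(2/r₂ − 1/a_t)] = 4.806 km/s.
Second burn Δv₂ = |v₂ − v_a| = 4.988 km/s.
Total Δv = Δv₁ + Δv₂ = 13.63 km/s.

Δv = 13.63 km/s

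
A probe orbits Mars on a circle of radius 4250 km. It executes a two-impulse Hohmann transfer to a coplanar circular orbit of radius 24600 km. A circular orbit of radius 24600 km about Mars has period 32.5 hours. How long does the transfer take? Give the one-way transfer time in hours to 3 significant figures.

t = 7.30 hours

From Kepler's third law T² = 4π²r³/μ at r = 24600 km, T = 32.5 hours = 32.5 × 3600 s = 1.170×10^5 s: μ = 4π²r³/T² = 42933.2 km³/s².
Semi-major axis of the transfer orbit: a_t = (4250 + 24600)/2 = 14425 km.
Half the transfer-orbit period gives t = π√(a_t³/μ) = 26270 s.
Converting: 26270 s ÷ 3600 s/hour = 7.30 hours.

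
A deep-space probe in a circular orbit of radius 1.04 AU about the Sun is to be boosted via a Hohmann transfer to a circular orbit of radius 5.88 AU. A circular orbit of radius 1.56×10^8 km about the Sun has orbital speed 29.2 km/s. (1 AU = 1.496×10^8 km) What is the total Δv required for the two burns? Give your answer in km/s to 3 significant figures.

From the circular-orbit relation v² = μ/r at r = 1.56×10^8 km: μ = v²r = (29.2)² × 1.56×10^8 = 1.33012×10^11 km³/s².
In km: r₁ = 1.04 × 1.496×10^8 = 1.55584×10^8 km; r₂ = 5.88 × 1.496×10^8 = 8.79648×10^8 km.
Semi-major axis of the transfer orbit: a_t = (1.55584×10^8 + 8.79648×10^8)/2 = 5.17616×10^8 km.
Circular speed at r₁: v₁ = √(μ/r₁) = √(1.33012×10^11/1.55584×10^8) = 29.239 km/s.
Transfer-orbit speed at r₁ (vis-viva equation): v_p = √[μ(2/r₁ − 1/a_t)] = 38.117 km/s.
First burn Δv₁ = |v_p − v₁| = 8.878 km/s.
Circular speed at r₂: v₂ = √(μ/r₂) = 12.297 km/s.
Transfer-orbit speed at r₂: v_a = √[μ(2/r₂ − 1/a_t)] = 6.7417 km/s.
Second burn Δv₂ = |v₂ − v_a| = 5.555 km/s.
Δv = Δv₁ + Δv₂ = 8.878 + 5.555 = 14.43 km/s.

Δv = 14.4 km/s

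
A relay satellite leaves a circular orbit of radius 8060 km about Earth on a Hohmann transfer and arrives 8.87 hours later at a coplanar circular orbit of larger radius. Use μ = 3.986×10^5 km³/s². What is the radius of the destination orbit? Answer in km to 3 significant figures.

Transfer time t = 8.87 hours = 31932 s, and t = π√(a_t³/μ).
So a_t = (μ t²/π²)^(1/3) = (3.986×10^5 × (31932)² / π²)^(1/3) = 34533 km.
Since a_t = (r₁ + r₂)/2, r₂ = 2a_t − r₁ = 2×34533 − 8060 = 61006 km.

r₂ = 61000 km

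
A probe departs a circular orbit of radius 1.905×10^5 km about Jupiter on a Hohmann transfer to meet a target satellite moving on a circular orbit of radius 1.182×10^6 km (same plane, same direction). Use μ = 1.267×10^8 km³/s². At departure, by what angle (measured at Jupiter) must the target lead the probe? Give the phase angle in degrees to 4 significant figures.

φ = 100.4°

The Hohmann ellipse has a_t = (r₁ + r₂)/2 = 6.8625×10^5 km.
The half-period of the transfer ellipse is t = π√(a_t³/μ) = 1.5867×10^5 s.
Target angular speed ω₂ = √(μ/r₂³) = 8.7592×10^-6 rad/s.
Angle swept by the target during transfer: ω₂·t = 1.3898 rad = 79.63°.
Arrival is 180° from departure on the ellipse, so φ = 180° − 79.63° = 100.4°.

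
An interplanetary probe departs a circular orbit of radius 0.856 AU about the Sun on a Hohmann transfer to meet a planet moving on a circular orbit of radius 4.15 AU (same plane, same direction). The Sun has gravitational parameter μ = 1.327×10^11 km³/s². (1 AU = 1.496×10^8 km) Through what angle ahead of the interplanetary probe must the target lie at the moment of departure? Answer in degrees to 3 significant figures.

In km: r₁ = 0.856 × 1.496×10^8 = 1.280576×10^8 km; r₂ = 4.15 × 1.496×10^8 = 6.2084×10^8 km.
Transfer-ellipse semi-major axis a_t = (r₁ + r₂)/2 = (1.280576×10^8 + 6.2084×10^8)/2 = 3.744488×10^8 km.
The half-period of the transfer ellipse is t = π√(a_t³/μ) = 6.24889×10^7 s.
The target's mean motion on its circular orbit is ω₂ = √(μ/r₂³) = 2.35486×10^-8 rad/s.
Angle swept by the target during transfer: ω₂·t = 1.4715 rad = 84.31°.
The interplanetary probe traverses 180° on the transfer ellipse, so the target must lead by 180° − 84.31° = 95.7°.

φ = 95.7°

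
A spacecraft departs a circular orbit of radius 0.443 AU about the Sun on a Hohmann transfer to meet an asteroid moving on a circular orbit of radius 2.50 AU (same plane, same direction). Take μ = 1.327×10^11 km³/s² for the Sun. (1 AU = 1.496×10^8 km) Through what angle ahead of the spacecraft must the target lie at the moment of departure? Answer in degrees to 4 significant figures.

In km: r₁ = 0.443 × 1.496×10^8 = 6.62728×10^7 km; r₂ = 2.50 × 1.496×10^8 = 3.740×10^8 km.
Semi-major axis of the transfer orbit: a_t = (6.62728×10^7 + 3.740×10^8)/2 = 2.201364×10^8 km.
The half-period of the transfer ellipse is t = π√(a_t³/μ) = 2.81678×10^7 s.
Target angular speed ω₂ = √(μ/r₂³) = 5.03649×10^-8 rad/s.
Angle swept by the target during transfer: ω₂·t = 1.41867 rad = 81.28°.
The spacecraft traverses 180° on the transfer ellipse, so the target must lead by 180° − 81.28° = 98.72°.

φ = 98.72°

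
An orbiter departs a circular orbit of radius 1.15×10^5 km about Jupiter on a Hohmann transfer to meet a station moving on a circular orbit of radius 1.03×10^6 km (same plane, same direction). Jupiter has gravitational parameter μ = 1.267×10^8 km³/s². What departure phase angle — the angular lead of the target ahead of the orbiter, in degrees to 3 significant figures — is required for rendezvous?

φ = 105°

The Hohmann ellipse has a_t = (r₁ + r₂)/2 = 5.725×10^5 km.
Transfer time t = π√(a_t³/μ) = 1.20900×10^5 s.
The target's mean motion on its circular orbit is ω₂ = √(μ/r₂³) = 1.07679×10^-5 rad/s.
Angle swept by the target during transfer: ω₂·t = 1.3018 rad = 74.59°.
The orbiter traverses 180° on the transfer ellipse, so the target must lead by 180° − 74.59° = 105°.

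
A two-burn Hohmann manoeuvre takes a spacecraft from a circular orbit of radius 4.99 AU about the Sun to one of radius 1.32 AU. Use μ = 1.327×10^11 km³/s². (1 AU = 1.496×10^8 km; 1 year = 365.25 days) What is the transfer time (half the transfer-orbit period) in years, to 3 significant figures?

t = 2.80 years

In km: r₁ = 4.99 × 1.496×10^8 = 7.46504×10^8 km; r₂ = 1.32 × 1.496×10^8 = 1.97472×10^8 km.
Transfer-ellipse semi-major axis a_t = (r₁ + r₂)/2 = (7.46504×10^8 + 1.97472×10^8)/2 = 4.71988×10^8 km.
Half the transfer-orbit period gives t = π√(a_t³/μ) = 8.843×10^7 s.
Converting: 8.843×10^7 s ÷ 3.15576×10^7 s/year (365.25 × 86400) = 2.80 years.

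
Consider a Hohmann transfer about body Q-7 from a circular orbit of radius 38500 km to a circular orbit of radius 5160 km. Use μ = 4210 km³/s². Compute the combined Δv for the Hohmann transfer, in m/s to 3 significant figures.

The Hohmann ellipse has a_t = (r₁ + r₂)/2 = 21830 km.
Circular speed at r₁: v₁ = √(μ/r₁) = √(4210/38500) = 0.3307 km/s.
Transfer-orbit speed at r₁ (vis-viva): v_a = √[μ(2/r₁ − 1/a_t)] = 0.1608 km/s.
First burn Δv₁ = |v_a − v₁| = 0.1699 km/s.
Circular speed at r₂: v₂ = √(μ/r₂) = 0.90327 km/s.
Transfer-orbit speed at r₂: v_p = √[μ(2/r₂ − 1/a_t)] = 1.1996 km/s.
Second burn Δv₂ = |v₂ − v_p| = 0.2963 km/s.
Δv = Δv₁ + Δv₂ = 0.1699 + 0.2963 = 0.4662 km/s.

Δv = 466 m/s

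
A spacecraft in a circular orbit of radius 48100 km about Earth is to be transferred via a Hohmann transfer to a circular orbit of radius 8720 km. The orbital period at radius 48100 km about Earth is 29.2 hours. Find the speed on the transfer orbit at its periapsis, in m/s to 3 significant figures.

From Kepler's third law T² = 4π²r³/μ at r = 48100 km, T = 29.2 hours = 29.2 × 3600 s = 1.0512×10^5 s: μ = 4π²r³/T² = 3.97580×10^5 km³/s².
Transfer-ellipse semi-major axis a_t = (r₁ + r₂)/2 = (48100 + 8720)/2 = 28410 km.
At periapsis, r = 8720 km.
Applying v² = μ(2/r − 1/a_t): v = 8.786 km/s.

v = 8790 m/s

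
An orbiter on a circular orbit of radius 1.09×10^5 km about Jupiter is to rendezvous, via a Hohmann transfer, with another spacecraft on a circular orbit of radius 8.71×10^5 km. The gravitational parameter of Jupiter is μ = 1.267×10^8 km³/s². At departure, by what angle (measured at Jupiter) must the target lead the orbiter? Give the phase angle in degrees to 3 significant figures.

φ = 104°

Semi-major axis of the transfer orbit: a_t = (1.090×10^5 + 8.710×10^5)/2 = 4.900×10^5 km.
Transfer time t = π√(a_t³/μ) = 95732 s.
Target angular speed ω₂ = √(μ/r₂³) = 1.3847×10^-5 rad/s.
Angle swept by the target during transfer: ω₂·t = 1.3256 rad = 75.95°.
The orbiter traverses 180° on the transfer ellipse, so the target must lead by 180° − 75.95° = 104°.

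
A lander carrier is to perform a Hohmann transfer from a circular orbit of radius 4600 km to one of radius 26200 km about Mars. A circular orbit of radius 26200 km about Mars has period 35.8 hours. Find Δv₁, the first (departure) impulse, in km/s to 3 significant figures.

From Kepler's third law T² = 4π²r³/μ at r = 26200 km, T = 35.8 hours = 35.8 × 3600 s = 1.2888×10^5 s: μ = 4π²r³/T² = 42745.7 km³/s².
Semi-major axis of the transfer orbit: a_t = (4600 + 26200)/2 = 15400 km.
On the circular orbit at r = 4600 km, v_c = √(μ/r) = 3.0484 km/s.
Transfer-orbit speed at the same r (vis-viva, a = a_t): v_t = √[μ(2/r − 1/a_t)] = 3.9761 km/s.
Δv₁ = |v_t − v_c| = |3.9761 − 3.0484| = 0.9277 km/s.

Δv₁ = 0.928 km/s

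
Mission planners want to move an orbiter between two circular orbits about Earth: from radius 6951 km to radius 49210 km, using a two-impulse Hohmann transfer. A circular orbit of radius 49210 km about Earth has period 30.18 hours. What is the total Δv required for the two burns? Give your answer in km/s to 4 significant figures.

Δv = 3.882 km/s

From Kepler's third law T² = 4π²r³/μ at r = 49210 km, T = 30.18 hours = 30.18 × 3600 s = 1.08648×10^5 s: μ = 4π²r³/T² = 3.98544×10^5 km³/s².
The Hohmann ellipse has a_t = (r₁ + r₂)/2 = 28080.5 km.
Circular speed at r₁: v₁ = √(μ/r₁) = √(3.98544×10^5/6951) = 7.5721 km/s.
On the transfer ellipse at r₁, vis-viva equation gives v_p = √[μ(2/r₁ − 1/a_t)] = 10.024 km/s.
First burn Δv₁ = |v_p − v₁| = 2.452 km/s.
At r₂, v₂ = √(μ/r₂) = 2.846 km/s.
Transfer-orbit speed at r₂: v_a = √[μ(2/r₂ − 1/a_t)] = 1.416 km/s.
Second burn Δv₂ = |v₂ − v_a| = 1.430 km/s.
Δv = Δv₁ + Δv₂ = 2.452 + 1.430 = 3.882 km/s.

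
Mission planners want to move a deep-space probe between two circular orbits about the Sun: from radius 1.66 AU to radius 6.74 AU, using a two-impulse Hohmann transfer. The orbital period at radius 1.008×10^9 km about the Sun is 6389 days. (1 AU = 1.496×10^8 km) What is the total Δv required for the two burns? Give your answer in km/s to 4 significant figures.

Δv = 10.43 km/s

From Kepler's third law T² = 4π²r³/μ at r = 1.008×10^9 km, T = 6389 days = 6389 × 86400 s = 5.520096×10^8 s: μ = 4π²r³/T² = 1.32693×10^11 km³/s².
In km: r₁ = 1.66 × 1.496×10^8 = 2.48336×10^8 km; r₂ = 6.74 × 1.496×10^8 = 1.008304×10^9 km.
Semi-major axis of the transfer orbit: a_t = (2.48336×10^8 + 1.008304×10^9)/2 = 6.2832×10^8 km.
At r₁ the circular-orbit speed is v₁ = √(μ/r₁) = 23.116 km/s.
On the transfer ellipse at r₁, vis-viva equation gives v_p = √[μ(2/r₁ − 1/a_t)] = 29.283 km/s.
First burn Δv₁ = |v_p − v₁| = 6.167 km/s.
Circular speed at r₂: v₂ = √(μ/r₂) = 11.472 km/s.
Transfer-orbit speed at r₂: v_a = √[μ(2/r₂ − 1/a_t)] = 7.2120 km/s.
Second burn Δv₂ = |v₂ − v_a| = 4.260 km/s.
Total Δv = Δv₁ + Δv₂ = 10.43 km/s.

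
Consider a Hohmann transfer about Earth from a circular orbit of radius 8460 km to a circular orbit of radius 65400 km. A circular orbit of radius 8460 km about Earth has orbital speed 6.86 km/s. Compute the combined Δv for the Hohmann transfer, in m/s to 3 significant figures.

From the circular-orbit relation v² = μ/r at r = 8460 km: μ = v²r = (6.86)² × 8460 = 3.98124×10^5 km³/s².
Semi-major axis of the transfer orbit: a_t = (8460 + 65400)/2 = 36930 km.
At r₁ the circular-orbit speed is v₁ = √(μ/r₁) = 6.860 km/s.
Transfer-orbit speed at r₁ (vis-viva): v_p = √[μ(2/r₁ − 1/a_t)] = 9.129 km/s.
First burn Δv₁ = |v_p − v₁| = 2.269 km/s.
At r₂, v₂ = √(μ/r₂) = 2.467 km/s.
Transfer-orbit speed at r₂: v_a = √[μ(2/r₂ − 1/a_t)] = 1.181 km/s.
Second burn Δv₂ = |v₂ − v_a| = 1.286 km/s.
Total Δv = Δv₁ + Δv₂ = 3.555 km/s.

Δv = 3560 m/s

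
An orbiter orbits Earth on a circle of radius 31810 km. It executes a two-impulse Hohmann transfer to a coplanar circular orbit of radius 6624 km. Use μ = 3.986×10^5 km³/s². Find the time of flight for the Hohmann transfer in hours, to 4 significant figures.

The Hohmann ellipse has a_t = (r₁ + r₂)/2 = 19217 km.
By Kepler's third law the transfer-orbit period is T = 2π√(a_t³/μ), so t = T/2 = 13256 s.
Converting: 13256 s ÷ 3600 s/hour = 3.682 hours.

t = 3.682 hours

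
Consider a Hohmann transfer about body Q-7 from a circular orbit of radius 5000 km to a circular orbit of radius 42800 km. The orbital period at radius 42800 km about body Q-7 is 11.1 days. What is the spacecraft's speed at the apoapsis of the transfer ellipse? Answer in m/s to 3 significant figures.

From Kepler's third law T² = 4π²r³/μ at r = 42800 km, T = 11.1 days = 11.1 × 86400 s = 9.5904×10^5 s: μ = 4π²r³/T² = 3365.25 km³/s².
The Hohmann ellipse has a_t = (r₁ + r₂)/2 = 23900 km.
At apoapsis, r = 42800 km.
Applying v² = μ(2/r − 1/a_t): v = 0.1283 km/s.

v = 128 m/s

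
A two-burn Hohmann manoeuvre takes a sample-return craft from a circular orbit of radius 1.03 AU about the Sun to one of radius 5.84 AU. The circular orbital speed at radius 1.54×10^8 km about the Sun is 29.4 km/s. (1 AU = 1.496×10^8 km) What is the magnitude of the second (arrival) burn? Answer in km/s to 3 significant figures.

Δv₂ = 5.58 km/s

From the circular-orbit relation v² = μ/r at r = 1.54×10^8 km: μ = v²r = (29.4)² × 1.54×10^8 = 1.33111×10^11 km³/s².
In km: r₁ = 1.03 × 1.496×10^8 = 1.54088×10^8 km; r₂ = 5.84 × 1.496×10^8 = 8.73664×10^8 km.
Semi-major axis of the transfer orbit: a_t = (1.54088×10^8 + 8.73664×10^8)/2 = 5.13876×10^8 km.
On the circular orbit at r = 8.73664×10^8 km, v_c = √(μ/r) = 12.343 km/s.
Transfer-orbit speed at the same r (vis-viva, a = a_t): v_t = √[μ(2/r − 1/a_t)] = 6.7591 km/s.
Δv₂ = |v_t − v_c| = |6.7591 − 12.343| = 5.584 km/s.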